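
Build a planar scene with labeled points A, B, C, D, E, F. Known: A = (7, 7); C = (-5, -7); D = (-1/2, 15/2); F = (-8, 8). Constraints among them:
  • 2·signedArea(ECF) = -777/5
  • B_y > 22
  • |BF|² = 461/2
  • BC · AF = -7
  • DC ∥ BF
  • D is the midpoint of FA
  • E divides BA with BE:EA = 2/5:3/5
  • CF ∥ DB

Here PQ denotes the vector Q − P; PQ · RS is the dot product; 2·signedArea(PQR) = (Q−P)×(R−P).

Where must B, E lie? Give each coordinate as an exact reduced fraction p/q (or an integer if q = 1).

1. B_x = -7/2  [DC ∥ BF ∩ CF ∥ DB]
2. B_y = 45/2  [DC ∥ BF ∩ CF ∥ DB]
   → B = (-7/2, 45/2)
3. E_x = 7/10  [E divides BA with BE:EA = 2/5:3/5]
4. E_y = 163/10  [E divides BA with BE:EA = 2/5:3/5]
   → E = (7/10, 163/10)

B = (-7/2, 45/2)
E = (7/10, 163/10)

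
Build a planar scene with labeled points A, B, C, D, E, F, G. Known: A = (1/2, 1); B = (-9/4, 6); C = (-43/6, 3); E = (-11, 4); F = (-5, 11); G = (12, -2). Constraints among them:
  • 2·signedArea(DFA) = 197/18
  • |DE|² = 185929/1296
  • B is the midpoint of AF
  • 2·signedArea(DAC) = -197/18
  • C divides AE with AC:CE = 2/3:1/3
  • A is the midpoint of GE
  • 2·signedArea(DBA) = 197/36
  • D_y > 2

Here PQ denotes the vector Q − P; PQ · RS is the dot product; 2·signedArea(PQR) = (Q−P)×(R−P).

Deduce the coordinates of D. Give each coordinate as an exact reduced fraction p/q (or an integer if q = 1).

1. D_x = 31/36  [2·signedArea(DAC) = -197/18 ∩ 2·signedArea(DFA) = 197/18]
2. D_y = 7/3  [2·signedArea(DAC) = -197/18 ∩ 2·signedArea(DFA) = 197/18]
   → D = (31/36, 7/3)

D = (31/36, 7/3)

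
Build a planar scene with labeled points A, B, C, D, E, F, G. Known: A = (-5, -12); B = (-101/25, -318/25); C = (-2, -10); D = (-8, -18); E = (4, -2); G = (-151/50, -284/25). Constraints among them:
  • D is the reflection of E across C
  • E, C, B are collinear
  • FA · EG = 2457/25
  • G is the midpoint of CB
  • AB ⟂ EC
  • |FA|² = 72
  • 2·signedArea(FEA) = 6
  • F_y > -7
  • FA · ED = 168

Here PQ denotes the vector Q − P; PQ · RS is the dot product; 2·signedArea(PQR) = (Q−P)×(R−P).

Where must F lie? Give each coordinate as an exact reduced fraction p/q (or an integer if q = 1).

F = (1, -6)

1. F_x = 1  [2·signedArea(FEA) = 6 ∩ FA · ED = 168]
2. F_y = -6  [2·signedArea(FEA) = 6 ∩ FA · ED = 168]
   → F = (1, -6)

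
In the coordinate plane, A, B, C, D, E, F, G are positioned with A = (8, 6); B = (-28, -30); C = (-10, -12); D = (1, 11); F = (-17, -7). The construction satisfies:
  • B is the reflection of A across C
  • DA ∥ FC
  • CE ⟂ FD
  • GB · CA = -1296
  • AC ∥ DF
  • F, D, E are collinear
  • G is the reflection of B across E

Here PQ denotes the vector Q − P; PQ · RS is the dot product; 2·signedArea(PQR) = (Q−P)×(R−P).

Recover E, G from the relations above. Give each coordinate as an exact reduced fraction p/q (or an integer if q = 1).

E = (-16, -6)
G = (-4, 18)

1. E_x = -16  [F, D, E are collinear ∩ CE ⟂ FD]
2. E_y = -6  [F, D, E are collinear ∩ CE ⟂ FD]
   → E = (-16, -6)
3. G_x = -4  [G is the reflection of B across E]
4. G_y = 18  [G is the reflection of B across E]
   → G = (-4, 18)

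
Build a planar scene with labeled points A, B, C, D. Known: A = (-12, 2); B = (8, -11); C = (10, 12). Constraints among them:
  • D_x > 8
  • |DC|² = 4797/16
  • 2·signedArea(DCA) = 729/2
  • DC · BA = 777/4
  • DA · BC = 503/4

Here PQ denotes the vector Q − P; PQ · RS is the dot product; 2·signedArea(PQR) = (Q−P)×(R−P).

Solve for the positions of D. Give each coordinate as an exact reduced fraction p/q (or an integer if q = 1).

1. D_x = 17/2  [2·signedArea(DCA) = 729/2 ∩ DA · BC = 503/4]
2. D_y = -21/4  [2·signedArea(DCA) = 729/2 ∩ DA · BC = 503/4]
   → D = (17/2, -21/4)

D = (17/2, -21/4)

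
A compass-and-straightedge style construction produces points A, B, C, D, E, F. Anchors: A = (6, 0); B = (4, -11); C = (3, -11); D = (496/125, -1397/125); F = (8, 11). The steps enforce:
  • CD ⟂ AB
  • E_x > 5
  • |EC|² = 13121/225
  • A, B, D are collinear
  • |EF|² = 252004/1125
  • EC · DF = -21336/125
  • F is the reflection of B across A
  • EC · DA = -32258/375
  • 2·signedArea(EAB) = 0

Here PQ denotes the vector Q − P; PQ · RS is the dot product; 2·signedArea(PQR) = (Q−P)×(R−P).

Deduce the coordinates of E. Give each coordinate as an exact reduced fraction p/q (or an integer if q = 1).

1. E_x = 1996/375  [2·signedArea(EAB) = 0 ∩ EC · DF = -21336/125]
2. E_y = -1397/375  [2·signedArea(EAB) = 0 ∩ EC · DF = -21336/125]
   → E = (1996/375, -1397/375)

E = (1996/375, -1397/375)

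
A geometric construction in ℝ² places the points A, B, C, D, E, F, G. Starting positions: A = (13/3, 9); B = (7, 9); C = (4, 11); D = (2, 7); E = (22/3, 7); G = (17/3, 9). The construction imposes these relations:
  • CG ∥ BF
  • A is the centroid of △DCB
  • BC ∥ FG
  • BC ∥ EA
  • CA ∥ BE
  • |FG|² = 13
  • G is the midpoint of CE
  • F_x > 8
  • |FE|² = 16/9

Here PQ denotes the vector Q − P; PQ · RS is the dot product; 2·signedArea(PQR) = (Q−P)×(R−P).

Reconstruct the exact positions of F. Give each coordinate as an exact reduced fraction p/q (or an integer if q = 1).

1. F_x = 26/3  [BC ∥ FG ∩ CG ∥ BF]
2. F_y = 7  [BC ∥ FG ∩ CG ∥ BF]
   → F = (26/3, 7)

F = (26/3, 7)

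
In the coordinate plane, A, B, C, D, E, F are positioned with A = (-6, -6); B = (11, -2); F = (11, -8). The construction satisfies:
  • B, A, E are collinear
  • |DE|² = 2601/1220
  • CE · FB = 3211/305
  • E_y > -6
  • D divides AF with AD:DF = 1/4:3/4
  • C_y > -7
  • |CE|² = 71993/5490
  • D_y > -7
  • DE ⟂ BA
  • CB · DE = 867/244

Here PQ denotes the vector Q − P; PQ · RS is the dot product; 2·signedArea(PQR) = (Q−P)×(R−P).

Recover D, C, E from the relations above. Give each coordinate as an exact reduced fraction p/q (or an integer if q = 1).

C = (13/12, -41/6)
D = (-7/4, -13/2)
E = (-2543/1220, -1549/305)

1. D_x = -7/4  [D divides AF with AD:DF = 1/4:3/4]
2. D_y = -13/2  [D divides AF with AD:DF = 1/4:3/4]
   → D = (-7/4, -13/2)
3. E_x = -2543/1220  [B, A, E are collinear ∩ DE ⟂ BA]
4. E_y = -1549/305  [B, A, E are collinear ∩ DE ⟂ BA]
   → E = (-2543/1220, -1549/305)
5. C_x = 13/12  [CE · FB = 3211/305 ∩ CB · DE = 867/244]
6. C_y = -41/6  [CE · FB = 3211/305 ∩ CB · DE = 867/244]
   → C = (13/12, -41/6)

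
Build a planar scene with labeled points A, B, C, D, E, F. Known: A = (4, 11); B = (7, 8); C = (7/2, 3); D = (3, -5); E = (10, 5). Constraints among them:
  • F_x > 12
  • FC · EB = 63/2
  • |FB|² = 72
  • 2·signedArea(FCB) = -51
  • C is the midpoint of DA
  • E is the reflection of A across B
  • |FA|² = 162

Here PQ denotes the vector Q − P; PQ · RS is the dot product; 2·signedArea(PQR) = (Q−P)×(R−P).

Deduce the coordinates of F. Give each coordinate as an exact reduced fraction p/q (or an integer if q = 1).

1. F_x = 13  [FC · EB = 63/2 ∩ 2·signedArea(FCB) = -51]
2. F_y = 2  [FC · EB = 63/2 ∩ 2·signedArea(FCB) = -51]
   → F = (13, 2)

F = (13, 2)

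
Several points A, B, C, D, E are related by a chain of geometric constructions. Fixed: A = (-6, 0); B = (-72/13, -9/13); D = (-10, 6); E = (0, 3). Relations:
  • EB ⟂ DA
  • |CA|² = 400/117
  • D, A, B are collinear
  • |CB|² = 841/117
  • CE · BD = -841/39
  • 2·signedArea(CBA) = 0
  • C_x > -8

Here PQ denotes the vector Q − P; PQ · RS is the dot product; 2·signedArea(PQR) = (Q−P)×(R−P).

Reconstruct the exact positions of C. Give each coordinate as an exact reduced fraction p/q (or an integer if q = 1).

1. C_x = -274/39  [2·signedArea(CBA) = 0 ∩ CE · BD = -841/39]
2. C_y = 20/13  [2·signedArea(CBA) = 0 ∩ CE · BD = -841/39]
   → C = (-274/39, 20/13)

C = (-274/39, 20/13)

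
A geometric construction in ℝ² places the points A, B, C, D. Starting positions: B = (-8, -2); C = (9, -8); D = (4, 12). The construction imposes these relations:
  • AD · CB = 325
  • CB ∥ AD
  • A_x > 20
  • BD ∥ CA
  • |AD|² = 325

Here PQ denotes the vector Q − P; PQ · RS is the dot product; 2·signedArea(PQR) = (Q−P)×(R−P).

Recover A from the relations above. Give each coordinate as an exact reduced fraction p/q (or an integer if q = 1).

1. A_x = 21  [CB ∥ AD ∩ BD ∥ CA]
2. A_y = 6  [CB ∥ AD ∩ BD ∥ CA]
   → A = (21, 6)

A = (21, 6)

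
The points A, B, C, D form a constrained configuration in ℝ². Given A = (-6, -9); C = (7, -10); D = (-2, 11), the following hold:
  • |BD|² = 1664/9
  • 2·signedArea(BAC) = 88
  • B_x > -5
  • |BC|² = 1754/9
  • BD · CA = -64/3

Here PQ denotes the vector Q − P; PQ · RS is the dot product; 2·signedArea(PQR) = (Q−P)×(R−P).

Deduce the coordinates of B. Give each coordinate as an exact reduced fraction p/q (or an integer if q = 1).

B = (-14/3, -7/3)

1. B_x = -14/3  [2·signedArea(BAC) = 88 ∩ BD · CA = -64/3]
2. B_y = -7/3  [2·signedArea(BAC) = 88 ∩ BD · CA = -64/3]
   → B = (-14/3, -7/3)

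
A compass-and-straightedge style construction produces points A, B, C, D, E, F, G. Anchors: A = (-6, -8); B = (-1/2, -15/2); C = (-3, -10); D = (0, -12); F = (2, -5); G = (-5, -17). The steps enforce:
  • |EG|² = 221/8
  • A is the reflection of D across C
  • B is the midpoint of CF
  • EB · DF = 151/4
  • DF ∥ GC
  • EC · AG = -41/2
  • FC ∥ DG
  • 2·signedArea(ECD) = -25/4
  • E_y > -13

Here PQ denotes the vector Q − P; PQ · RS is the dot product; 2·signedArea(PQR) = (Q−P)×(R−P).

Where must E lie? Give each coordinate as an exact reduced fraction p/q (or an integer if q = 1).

E = (-11/4, -49/4)

1. E_x = -11/4  [EB · DF = 151/4 ∩ 2·signedArea(ECD) = -25/4]
2. E_y = -49/4  [EB · DF = 151/4 ∩ 2·signedArea(ECD) = -25/4]
   → E = (-11/4, -49/4)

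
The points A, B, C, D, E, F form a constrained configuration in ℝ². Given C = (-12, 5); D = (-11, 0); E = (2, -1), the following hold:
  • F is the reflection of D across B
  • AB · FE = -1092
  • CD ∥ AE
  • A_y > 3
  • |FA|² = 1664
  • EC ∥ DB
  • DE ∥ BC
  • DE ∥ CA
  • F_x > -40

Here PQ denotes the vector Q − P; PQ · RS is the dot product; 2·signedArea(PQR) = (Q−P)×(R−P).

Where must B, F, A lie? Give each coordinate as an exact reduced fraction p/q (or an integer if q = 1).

1. B_x = -25  [DE ∥ BC ∩ EC ∥ DB]
2. B_y = 6  [DE ∥ BC ∩ EC ∥ DB]
   → B = (-25, 6)
3. F_x = -39  [F is the reflection of D across B]
4. F_y = 12  [F is the reflection of D across B]
   → F = (-39, 12)
5. A_x = 1  [CD ∥ AE ∩ DE ∥ CA]
6. A_y = 4  [CD ∥ AE ∩ DE ∥ CA]
   → A = (1, 4)

A = (1, 4)
B = (-25, 6)
F = (-39, 12)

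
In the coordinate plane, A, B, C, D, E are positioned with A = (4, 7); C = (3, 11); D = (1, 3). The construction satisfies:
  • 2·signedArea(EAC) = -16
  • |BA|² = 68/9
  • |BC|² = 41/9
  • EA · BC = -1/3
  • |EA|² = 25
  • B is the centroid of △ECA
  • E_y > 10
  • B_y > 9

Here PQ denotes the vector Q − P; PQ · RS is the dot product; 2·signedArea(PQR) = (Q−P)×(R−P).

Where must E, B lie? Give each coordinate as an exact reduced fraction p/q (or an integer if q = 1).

B = (14/3, 29/3)
E = (7, 11)

1. E_x = 7  [line -4·x + -1·y + 39 = 0 ∩ |EA|² = 25]
2. E_y = 11  [line -4·x + -1·y + 39 = 0 ∩ |EA|² = 25]
   → E = (7, 11)
3. B_x = 14/3  [EA · BC = -1/3 ∩ B is the centroid of △ECA]
4. B_y = 29/3  [EA · BC = -1/3 ∩ B is the centroid of △ECA]
   → B = (14/3, 29/3)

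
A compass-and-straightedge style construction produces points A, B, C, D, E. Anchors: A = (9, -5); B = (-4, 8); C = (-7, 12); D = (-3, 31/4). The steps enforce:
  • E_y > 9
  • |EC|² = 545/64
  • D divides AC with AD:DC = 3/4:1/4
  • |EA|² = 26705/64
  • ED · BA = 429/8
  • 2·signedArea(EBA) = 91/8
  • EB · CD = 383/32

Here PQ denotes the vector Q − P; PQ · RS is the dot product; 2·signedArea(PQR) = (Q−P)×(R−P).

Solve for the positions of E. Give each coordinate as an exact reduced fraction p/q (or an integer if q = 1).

E = (-5, 79/8)

1. E_x = -5  [ED · BA = 429/8 ∩ EB · CD = 383/32]
2. E_y = 79/8  [ED · BA = 429/8 ∩ EB · CD = 383/32]
   → E = (-5, 79/8)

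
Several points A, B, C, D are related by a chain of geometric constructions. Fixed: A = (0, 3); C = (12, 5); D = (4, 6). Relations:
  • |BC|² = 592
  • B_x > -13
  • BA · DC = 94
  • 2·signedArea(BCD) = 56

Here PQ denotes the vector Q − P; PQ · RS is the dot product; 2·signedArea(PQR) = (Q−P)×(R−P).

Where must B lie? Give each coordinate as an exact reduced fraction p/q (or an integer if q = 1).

B = (-12, 1)

1. B_x = -12  [BA · DC = 94 ∩ 2·signedArea(BCD) = 56]
2. B_y = 1  [BA · DC = 94 ∩ 2·signedArea(BCD) = 56]
   → B = (-12, 1)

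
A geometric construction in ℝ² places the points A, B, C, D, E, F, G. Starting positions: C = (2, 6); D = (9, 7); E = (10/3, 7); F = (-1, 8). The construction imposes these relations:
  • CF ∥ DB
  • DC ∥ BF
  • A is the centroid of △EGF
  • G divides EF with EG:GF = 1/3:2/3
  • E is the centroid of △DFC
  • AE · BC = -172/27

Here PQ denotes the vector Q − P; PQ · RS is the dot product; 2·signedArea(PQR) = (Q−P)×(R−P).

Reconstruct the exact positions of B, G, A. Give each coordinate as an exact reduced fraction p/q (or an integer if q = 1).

A = (38/27, 67/9)
B = (6, 9)
G = (17/9, 22/3)

1. B_x = 6  [DC ∥ BF ∩ CF ∥ DB]
2. B_y = 9  [DC ∥ BF ∩ CF ∥ DB]
   → B = (6, 9)
3. G_x = 17/9  [G divides EF with EG:GF = 1/3:2/3]
4. G_y = 22/3  [G divides EF with EG:GF = 1/3:2/3]
   → G = (17/9, 22/3)
5. A_x = 38/27  [A is the centroid of △EGF]
6. A_y = 67/9  [A is the centroid of △EGF]
   → A = (38/27, 67/9)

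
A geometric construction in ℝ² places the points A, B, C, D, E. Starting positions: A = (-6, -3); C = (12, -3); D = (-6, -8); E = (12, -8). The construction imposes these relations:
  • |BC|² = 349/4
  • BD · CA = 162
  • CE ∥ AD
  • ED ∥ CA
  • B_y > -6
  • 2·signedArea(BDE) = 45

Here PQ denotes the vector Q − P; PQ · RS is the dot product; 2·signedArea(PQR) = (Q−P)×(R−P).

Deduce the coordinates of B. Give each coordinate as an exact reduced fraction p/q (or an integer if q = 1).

1. B_x = 3  [2·signedArea(BDE) = 45 ∩ BD · CA = 162]
2. B_y = -11/2  [2·signedArea(BDE) = 45 ∩ BD · CA = 162]
   → B = (3, -11/2)

B = (3, -11/2)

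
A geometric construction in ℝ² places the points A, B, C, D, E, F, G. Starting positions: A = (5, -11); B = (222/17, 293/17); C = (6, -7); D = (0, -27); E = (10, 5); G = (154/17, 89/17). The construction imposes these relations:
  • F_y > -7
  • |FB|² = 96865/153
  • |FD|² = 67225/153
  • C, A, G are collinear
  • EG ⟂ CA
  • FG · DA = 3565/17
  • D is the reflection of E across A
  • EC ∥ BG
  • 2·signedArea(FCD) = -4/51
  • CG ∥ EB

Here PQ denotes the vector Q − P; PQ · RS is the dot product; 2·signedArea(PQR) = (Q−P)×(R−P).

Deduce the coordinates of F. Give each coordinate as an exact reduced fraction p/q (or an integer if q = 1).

F = (307/51, -353/51)

1. F_x = 307/51  [2·signedArea(FCD) = -4/51 ∩ FG · DA = 3565/17]
2. F_y = -353/51  [2·signedArea(FCD) = -4/51 ∩ FG · DA = 3565/17]
   → F = (307/51, -353/51)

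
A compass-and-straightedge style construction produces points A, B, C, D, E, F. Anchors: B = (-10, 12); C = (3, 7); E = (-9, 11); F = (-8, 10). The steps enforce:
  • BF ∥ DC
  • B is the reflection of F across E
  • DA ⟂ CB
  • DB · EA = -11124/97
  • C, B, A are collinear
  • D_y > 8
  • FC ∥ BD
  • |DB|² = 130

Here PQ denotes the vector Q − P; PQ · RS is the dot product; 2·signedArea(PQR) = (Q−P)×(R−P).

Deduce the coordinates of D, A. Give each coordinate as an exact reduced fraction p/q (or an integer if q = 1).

1. D_x = 1  [BF ∥ DC ∩ FC ∥ BD]
2. D_y = 9  [BF ∥ DC ∩ FC ∥ BD]
   → D = (1, 9)
3. A_x = 57/97  [C, B, A are collinear ∩ DA ⟂ CB]
4. A_y = 769/97  [C, B, A are collinear ∩ DA ⟂ CB]
   → A = (57/97, 769/97)

A = (57/97, 769/97)
D = (1, 9)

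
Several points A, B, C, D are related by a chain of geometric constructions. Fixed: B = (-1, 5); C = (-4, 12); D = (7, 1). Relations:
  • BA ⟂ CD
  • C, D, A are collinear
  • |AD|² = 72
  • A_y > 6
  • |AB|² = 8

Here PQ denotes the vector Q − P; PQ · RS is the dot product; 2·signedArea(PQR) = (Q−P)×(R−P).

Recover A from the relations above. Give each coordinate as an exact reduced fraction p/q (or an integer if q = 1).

1. A_x = 1  [C, D, A are collinear ∩ BA ⟂ CD]
2. A_y = 7  [C, D, A are collinear ∩ BA ⟂ CD]
   → A = (1, 7)

A = (1, 7)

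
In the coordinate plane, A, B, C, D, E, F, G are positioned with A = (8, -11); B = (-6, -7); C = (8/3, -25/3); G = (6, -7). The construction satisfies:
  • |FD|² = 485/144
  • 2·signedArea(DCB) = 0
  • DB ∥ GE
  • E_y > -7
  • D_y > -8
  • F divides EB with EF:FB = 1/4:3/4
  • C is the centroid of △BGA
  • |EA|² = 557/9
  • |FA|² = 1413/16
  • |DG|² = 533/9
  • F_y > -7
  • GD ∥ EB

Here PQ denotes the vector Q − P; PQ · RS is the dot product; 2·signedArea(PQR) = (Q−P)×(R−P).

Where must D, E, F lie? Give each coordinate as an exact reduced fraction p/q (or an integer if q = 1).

D = (-5/3, -23/3)
E = (5/3, -19/3)
F = (-1/4, -13/2)

1. D_x = -5/3  [line -4/3·x + -26/3·y + -206/3 = 0 ∩ |DG|² = 533/9]
2. D_y = -23/3  [line -4/3·x + -26/3·y + -206/3 = 0 ∩ |DG|² = 533/9]
   → D = (-5/3, -23/3)
3. E_x = 5/3  [GD ∥ EB ∩ DB ∥ GE]
4. E_y = -19/3  [GD ∥ EB ∩ DB ∥ GE]
   → E = (5/3, -19/3)
5. F_x = -1/4  [F divides EB with EF:FB = 1/4:3/4]
6. F_y = -13/2  [F divides EB with EF:FB = 1/4:3/4]
   → F = (-1/4, -13/2)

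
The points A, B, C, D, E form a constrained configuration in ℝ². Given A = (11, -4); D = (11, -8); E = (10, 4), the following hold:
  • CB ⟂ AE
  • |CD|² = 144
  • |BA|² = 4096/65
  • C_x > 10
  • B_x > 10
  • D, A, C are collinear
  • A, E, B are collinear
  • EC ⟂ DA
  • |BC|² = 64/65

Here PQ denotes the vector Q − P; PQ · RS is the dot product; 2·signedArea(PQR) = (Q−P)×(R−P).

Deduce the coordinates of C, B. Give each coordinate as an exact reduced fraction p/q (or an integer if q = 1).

1. C_x = 11  [D, A, C are collinear ∩ EC ⟂ DA]
2. C_y = 4  [D, A, C are collinear ∩ EC ⟂ DA]
   → C = (11, 4)
3. B_x = 651/65  [A, E, B are collinear ∩ CB ⟂ AE]
4. B_y = 252/65  [A, E, B are collinear ∩ CB ⟂ AE]
   → B = (651/65, 252/65)

B = (651/65, 252/65)
C = (11, 4)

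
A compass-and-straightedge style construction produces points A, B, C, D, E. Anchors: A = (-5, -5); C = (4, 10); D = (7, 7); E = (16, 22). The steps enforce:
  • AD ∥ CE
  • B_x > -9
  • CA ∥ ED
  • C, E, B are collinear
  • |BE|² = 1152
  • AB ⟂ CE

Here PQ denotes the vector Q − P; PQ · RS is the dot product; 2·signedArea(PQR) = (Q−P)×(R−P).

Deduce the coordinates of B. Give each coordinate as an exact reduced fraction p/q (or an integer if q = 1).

B = (-8, -2)

1. B_x = -8  [C, E, B are collinear ∩ AB ⟂ CE]
2. B_y = -2  [C, E, B are collinear ∩ AB ⟂ CE]
   → B = (-8, -2)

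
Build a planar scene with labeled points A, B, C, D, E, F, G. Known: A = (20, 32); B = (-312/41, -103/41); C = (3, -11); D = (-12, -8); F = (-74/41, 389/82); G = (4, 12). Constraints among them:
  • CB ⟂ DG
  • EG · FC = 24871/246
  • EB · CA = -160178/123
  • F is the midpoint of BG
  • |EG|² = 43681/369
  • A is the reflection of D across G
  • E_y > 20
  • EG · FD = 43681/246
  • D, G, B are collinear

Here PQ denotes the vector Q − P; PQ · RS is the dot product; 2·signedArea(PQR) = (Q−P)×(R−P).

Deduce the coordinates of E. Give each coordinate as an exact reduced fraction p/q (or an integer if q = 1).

E = (1328/123, 2521/123)

1. E_x = 1328/123  [EG · FD = 43681/246 ∩ EG · FC = 24871/246]
2. E_y = 2521/123  [EG · FD = 43681/246 ∩ EG · FC = 24871/246]
   → E = (1328/123, 2521/123)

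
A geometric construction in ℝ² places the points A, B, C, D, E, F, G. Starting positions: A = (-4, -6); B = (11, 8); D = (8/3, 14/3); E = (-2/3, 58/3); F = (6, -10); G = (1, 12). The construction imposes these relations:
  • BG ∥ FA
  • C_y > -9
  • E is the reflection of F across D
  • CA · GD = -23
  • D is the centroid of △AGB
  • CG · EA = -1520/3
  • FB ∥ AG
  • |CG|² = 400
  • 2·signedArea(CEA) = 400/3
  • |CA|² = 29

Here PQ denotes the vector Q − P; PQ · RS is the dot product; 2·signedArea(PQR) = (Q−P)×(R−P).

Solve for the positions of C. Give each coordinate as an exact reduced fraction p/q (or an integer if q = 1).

1. C_x = 1  [CG · EA = -1520/3 ∩ CA · GD = -23]
2. C_y = -8  [CG · EA = -1520/3 ∩ CA · GD = -23]
   → C = (1, -8)

C = (1, -8)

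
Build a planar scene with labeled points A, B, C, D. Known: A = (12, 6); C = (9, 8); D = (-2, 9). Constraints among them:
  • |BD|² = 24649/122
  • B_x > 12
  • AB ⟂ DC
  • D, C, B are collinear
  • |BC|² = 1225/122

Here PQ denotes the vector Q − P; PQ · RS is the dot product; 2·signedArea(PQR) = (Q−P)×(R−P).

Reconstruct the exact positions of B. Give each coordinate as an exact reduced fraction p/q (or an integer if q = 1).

1. B_x = 1483/122  [D, C, B are collinear ∩ AB ⟂ DC]
2. B_y = 941/122  [D, C, B are collinear ∩ AB ⟂ DC]
   → B = (1483/122, 941/122)

B = (1483/122, 941/122)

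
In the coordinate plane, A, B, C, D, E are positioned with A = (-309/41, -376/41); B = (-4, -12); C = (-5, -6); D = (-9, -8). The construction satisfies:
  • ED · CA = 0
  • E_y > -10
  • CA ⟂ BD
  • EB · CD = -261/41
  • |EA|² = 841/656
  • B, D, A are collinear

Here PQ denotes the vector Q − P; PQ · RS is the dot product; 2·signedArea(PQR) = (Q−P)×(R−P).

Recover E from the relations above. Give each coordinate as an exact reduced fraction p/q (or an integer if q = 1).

1. E_x = -1091/164  [ED · CA = 0 ∩ EB · CD = -261/41]
2. E_y = -405/41  [ED · CA = 0 ∩ EB · CD = -261/41]
   → E = (-1091/164, -405/41)

E = (-1091/164, -405/41)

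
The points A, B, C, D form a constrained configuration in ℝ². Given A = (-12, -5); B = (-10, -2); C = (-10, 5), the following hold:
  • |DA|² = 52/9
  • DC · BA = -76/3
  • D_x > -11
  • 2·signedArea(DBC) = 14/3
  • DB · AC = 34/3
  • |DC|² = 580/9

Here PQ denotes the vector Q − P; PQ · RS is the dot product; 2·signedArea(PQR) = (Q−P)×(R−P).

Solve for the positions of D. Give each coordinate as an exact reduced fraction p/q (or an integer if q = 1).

1. D_x = -32/3  [DB · AC = 34/3 ∩ 2·signedArea(DBC) = 14/3]
2. D_y = -3  [DB · AC = 34/3 ∩ 2·signedArea(DBC) = 14/3]
   → D = (-32/3, -3)

D = (-32/3, -3)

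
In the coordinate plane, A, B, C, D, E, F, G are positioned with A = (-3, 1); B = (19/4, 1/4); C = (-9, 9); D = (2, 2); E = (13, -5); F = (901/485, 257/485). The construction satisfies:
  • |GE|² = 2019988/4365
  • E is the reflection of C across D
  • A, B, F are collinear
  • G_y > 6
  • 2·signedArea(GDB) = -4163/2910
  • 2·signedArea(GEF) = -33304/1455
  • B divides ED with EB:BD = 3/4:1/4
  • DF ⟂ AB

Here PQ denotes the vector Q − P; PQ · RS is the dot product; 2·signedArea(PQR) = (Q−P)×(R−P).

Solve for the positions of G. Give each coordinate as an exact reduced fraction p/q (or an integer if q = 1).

G = (-7829/1455, 8987/1455)

1. G_x = -7829/1455  [2·signedArea(GDB) = -4163/2910 ∩ 2·signedArea(GEF) = -33304/1455]
2. G_y = 8987/1455  [2·signedArea(GDB) = -4163/2910 ∩ 2·signedArea(GEF) = -33304/1455]
   → G = (-7829/1455, 8987/1455)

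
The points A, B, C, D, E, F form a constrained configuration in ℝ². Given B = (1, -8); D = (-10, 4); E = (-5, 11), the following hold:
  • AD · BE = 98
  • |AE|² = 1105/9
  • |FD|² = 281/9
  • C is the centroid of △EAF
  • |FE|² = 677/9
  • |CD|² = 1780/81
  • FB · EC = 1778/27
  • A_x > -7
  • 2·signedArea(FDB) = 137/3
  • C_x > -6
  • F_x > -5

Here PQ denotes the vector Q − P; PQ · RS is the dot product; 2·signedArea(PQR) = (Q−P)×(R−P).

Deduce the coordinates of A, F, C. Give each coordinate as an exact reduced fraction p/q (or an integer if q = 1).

A = (-19/3, 0)
C = (-16/3, 40/9)
F = (-14/3, 7/3)

1. F_x = -14/3  [line 12·x + 11·y + 91/3 = 0 ∩ |FE|² = 677/9]
2. F_y = 7/3  [line 12·x + 11·y + 91/3 = 0 ∩ |FE|² = 677/9]
   → F = (-14/3, 7/3)
3. C_x = -16/3  [line 17/3·x + -31/3·y + 2056/27 = 0 ∩ |CD|² = 1780/81]
4. C_y = 40/9  [line 17/3·x + -31/3·y + 2056/27 = 0 ∩ |CD|² = 1780/81]
   → C = (-16/3, 40/9)
5. A_x = -19/3  [AD · BE = 98 ∩ C is the centroid of △EAF]
6. A_y = 0  [AD · BE = 98 ∩ C is the centroid of △EAF]
   → A = (-19/3, 0)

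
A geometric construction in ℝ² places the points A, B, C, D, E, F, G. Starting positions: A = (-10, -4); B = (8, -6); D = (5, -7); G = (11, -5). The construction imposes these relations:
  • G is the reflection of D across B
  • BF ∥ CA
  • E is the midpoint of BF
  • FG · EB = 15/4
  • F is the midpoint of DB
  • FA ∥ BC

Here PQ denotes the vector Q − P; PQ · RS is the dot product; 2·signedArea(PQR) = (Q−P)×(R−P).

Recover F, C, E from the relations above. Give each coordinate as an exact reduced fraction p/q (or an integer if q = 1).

1. F_x = 13/2  [F is the midpoint of DB]
2. F_y = -13/2  [F is the midpoint of DB]
   → F = (13/2, -13/2)
3. C_x = -17/2  [BF ∥ CA ∩ FA ∥ BC]
4. C_y = -7/2  [BF ∥ CA ∩ FA ∥ BC]
   → C = (-17/2, -7/2)
5. E_x = 29/4  [E is the midpoint of BF]
6. E_y = -25/4  [E is the midpoint of BF]
   → E = (29/4, -25/4)

C = (-17/2, -7/2)
E = (29/4, -25/4)
F = (13/2, -13/2)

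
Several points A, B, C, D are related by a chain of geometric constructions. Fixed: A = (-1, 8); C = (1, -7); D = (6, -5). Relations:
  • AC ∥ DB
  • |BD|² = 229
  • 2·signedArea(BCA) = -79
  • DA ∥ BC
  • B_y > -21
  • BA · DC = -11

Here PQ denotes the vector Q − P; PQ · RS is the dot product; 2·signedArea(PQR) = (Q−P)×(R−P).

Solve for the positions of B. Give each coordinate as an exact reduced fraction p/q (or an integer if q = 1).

B = (8, -20)

1. B_x = 8  [DA ∥ BC ∩ AC ∥ DB]
2. B_y = -20  [DA ∥ BC ∩ AC ∥ DB]
   → B = (8, -20)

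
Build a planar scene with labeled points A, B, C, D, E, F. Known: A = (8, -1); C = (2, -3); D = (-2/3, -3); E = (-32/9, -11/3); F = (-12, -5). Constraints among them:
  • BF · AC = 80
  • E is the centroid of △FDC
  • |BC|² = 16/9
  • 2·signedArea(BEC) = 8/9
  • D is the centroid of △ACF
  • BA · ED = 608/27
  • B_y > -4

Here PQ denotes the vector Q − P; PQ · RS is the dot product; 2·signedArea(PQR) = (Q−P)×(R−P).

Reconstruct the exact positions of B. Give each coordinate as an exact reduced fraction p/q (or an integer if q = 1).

B = (2/3, -3)

1. B_x = 2/3  [BA · ED = 608/27 ∩ 2·signedArea(BEC) = 8/9]
2. B_y = -3  [BA · ED = 608/27 ∩ 2·signedArea(BEC) = 8/9]
   → B = (2/3, -3)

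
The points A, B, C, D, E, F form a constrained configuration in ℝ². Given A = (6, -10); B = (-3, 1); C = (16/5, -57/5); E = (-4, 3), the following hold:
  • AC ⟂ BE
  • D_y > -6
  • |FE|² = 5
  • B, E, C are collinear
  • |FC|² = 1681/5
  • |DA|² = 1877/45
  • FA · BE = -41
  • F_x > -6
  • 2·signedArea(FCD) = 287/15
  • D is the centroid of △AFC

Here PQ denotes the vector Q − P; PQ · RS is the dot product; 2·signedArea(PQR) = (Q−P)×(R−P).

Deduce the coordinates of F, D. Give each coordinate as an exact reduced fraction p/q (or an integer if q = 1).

1. F_x = -5  [line 1·x + -2·y + 15 = 0 ∩ |FE|² = 5]
2. F_y = 5  [line 1·x + -2·y + 15 = 0 ∩ |FE|² = 5]
   → F = (-5, 5)
3. D_x = 7/5  [2·signedArea(FCD) = 287/15 ∩ D is the centroid of △AFC]
4. D_y = -82/15  [2·signedArea(FCD) = 287/15 ∩ D is the centroid of △AFC]
   → D = (7/5, -82/15)

D = (7/5, -82/15)
F = (-5, 5)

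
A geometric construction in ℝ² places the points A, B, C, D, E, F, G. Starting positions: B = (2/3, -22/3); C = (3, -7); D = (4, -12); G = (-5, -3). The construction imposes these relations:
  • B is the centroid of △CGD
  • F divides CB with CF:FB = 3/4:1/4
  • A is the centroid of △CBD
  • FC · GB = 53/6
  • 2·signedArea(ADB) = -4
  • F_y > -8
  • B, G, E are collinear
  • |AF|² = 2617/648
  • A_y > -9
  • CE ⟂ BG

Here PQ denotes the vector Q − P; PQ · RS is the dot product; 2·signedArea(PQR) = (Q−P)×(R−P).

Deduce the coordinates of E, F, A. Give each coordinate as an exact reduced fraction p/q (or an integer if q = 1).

1. E_x = 453/229  [B, G, E are collinear ∩ CE ⟂ BG]
2. E_y = -1909/229  [B, G, E are collinear ∩ CE ⟂ BG]
   → E = (453/229, -1909/229)
3. F_x = 5/4  [F divides CB with CF:FB = 3/4:1/4]
4. F_y = -29/4  [F divides CB with CF:FB = 3/4:1/4]
   → F = (5/4, -29/4)
5. A_x = 23/9  [A is the centroid of △CBD]
6. A_y = -79/9  [A is the centroid of △CBD]
   → A = (23/9, -79/9)

A = (23/9, -79/9)
E = (453/229, -1909/229)
F = (5/4, -29/4)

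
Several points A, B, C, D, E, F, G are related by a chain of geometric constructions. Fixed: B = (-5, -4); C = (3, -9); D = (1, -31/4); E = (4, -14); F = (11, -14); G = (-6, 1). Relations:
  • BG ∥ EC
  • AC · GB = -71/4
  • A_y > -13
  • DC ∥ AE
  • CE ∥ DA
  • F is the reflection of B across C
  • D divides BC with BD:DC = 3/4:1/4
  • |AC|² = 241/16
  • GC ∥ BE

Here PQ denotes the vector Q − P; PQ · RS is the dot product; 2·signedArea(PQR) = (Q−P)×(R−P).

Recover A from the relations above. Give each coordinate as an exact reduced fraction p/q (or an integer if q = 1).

1. A_x = 2  [DC ∥ AE ∩ CE ∥ DA]
2. A_y = -51/4  [DC ∥ AE ∩ CE ∥ DA]
   → A = (2, -51/4)

A = (2, -51/4)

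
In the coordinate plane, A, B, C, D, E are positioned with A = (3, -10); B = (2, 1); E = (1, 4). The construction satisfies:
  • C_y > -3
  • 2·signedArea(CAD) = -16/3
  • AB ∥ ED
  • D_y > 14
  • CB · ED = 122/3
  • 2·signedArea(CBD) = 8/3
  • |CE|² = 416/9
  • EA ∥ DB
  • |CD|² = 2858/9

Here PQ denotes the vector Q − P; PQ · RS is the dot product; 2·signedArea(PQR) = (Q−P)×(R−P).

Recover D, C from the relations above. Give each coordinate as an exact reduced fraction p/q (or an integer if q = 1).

1. D_x = 0  [EA ∥ DB ∩ AB ∥ ED]
2. D_y = 15  [EA ∥ DB ∩ AB ∥ ED]
   → D = (0, 15)
3. C_x = 7/3  [2·signedArea(CBD) = 8/3 ∩ 2·signedArea(CAD) = -16/3]
4. C_y = -8/3  [2·signedArea(CBD) = 8/3 ∩ 2·signedArea(CAD) = -16/3]
   → C = (7/3, -8/3)

C = (7/3, -8/3)
D = (0, 15)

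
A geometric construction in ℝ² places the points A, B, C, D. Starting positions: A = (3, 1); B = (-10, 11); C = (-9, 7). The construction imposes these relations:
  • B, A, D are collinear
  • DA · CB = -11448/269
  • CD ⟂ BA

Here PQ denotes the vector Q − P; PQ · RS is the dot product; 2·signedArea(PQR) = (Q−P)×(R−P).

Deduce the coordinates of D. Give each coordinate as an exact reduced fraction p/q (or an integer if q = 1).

D = (-2001/269, 2429/269)

1. D_x = -2001/269  [B, A, D are collinear ∩ CD ⟂ BA]
2. D_y = 2429/269  [B, A, D are collinear ∩ CD ⟂ BA]
   → D = (-2001/269, 2429/269)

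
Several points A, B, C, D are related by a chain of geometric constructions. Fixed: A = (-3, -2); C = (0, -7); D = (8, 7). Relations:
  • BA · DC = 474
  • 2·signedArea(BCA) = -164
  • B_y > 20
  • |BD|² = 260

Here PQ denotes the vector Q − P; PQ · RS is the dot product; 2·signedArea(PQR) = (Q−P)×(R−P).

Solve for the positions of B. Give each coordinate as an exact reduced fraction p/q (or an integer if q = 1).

1. B_x = 16  [BA · DC = 474 ∩ 2·signedArea(BCA) = -164]
2. B_y = 21  [BA · DC = 474 ∩ 2·signedArea(BCA) = -164]
   → B = (16, 21)

B = (16, 21)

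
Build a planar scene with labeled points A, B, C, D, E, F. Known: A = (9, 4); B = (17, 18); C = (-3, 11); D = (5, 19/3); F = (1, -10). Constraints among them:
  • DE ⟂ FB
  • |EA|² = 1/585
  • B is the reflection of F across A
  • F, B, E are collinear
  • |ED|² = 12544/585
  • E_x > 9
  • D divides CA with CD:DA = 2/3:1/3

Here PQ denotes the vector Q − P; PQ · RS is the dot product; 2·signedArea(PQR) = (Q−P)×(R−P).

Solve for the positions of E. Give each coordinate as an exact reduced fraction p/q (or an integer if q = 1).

E = (1759/195, 787/195)

1. E_x = 1759/195  [F, B, E are collinear ∩ DE ⟂ FB]
2. E_y = 787/195  [F, B, E are collinear ∩ DE ⟂ FB]
   → E = (1759/195, 787/195)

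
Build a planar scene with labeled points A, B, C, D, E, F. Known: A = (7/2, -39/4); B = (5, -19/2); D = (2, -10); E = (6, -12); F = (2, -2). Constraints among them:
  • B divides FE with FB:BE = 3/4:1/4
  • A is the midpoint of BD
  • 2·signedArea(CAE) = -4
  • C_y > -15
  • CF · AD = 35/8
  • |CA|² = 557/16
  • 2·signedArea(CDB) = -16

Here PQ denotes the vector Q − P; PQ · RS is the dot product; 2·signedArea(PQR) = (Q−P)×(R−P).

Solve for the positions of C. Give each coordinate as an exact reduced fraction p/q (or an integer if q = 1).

C = (7, -29/2)

1. C_x = 7  [2·signedArea(CDB) = -16 ∩ 2·signedArea(CAE) = -4]
2. C_y = -29/2  [2·signedArea(CDB) = -16 ∩ 2·signedArea(CAE) = -4]
   → C = (7, -29/2)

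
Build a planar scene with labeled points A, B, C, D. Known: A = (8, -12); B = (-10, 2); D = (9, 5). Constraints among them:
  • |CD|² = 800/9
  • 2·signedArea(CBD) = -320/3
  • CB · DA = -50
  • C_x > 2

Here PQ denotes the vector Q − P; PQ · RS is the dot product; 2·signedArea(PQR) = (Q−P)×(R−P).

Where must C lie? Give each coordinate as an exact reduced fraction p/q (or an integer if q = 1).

C = (7/3, -5/3)

1. C_x = 7/3  [CB · DA = -50 ∩ 2·signedArea(CBD) = -320/3]
2. C_y = -5/3  [CB · DA = -50 ∩ 2·signedArea(CBD) = -320/3]
   → C = (7/3, -5/3)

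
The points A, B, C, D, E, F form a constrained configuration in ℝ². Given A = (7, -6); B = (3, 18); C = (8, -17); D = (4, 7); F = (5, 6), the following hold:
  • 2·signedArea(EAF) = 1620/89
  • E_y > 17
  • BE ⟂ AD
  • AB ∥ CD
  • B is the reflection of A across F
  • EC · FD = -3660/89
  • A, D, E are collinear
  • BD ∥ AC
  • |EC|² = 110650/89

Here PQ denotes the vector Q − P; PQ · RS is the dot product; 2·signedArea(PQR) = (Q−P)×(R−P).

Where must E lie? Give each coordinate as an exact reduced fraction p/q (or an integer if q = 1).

E = (137/89, 1572/89)

1. E_x = 137/89  [A, D, E are collinear ∩ BE ⟂ AD]
2. E_y = 1572/89  [A, D, E are collinear ∩ BE ⟂ AD]
   → E = (137/89, 1572/89)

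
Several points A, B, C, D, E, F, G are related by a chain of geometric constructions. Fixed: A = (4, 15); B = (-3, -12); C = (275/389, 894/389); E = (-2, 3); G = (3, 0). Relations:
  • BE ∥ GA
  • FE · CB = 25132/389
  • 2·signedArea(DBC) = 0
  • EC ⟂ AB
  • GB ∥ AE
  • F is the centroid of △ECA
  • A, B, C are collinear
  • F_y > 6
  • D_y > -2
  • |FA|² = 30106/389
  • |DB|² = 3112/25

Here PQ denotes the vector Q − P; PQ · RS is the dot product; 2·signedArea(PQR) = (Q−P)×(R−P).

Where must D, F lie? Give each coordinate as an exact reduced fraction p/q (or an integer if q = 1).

1. D_x = -1/5  [line -5562/389·x + 1442/389·y + 618/389 = 0 ∩ |DB|² = 3112/25]
2. D_y = -6/5  [line -5562/389·x + 1442/389·y + 618/389 = 0 ∩ |DB|² = 3112/25]
   → D = (-1/5, -6/5)
3. F_x = 351/389  [F is the centroid of △ECA]
4. F_y = 2632/389  [F is the centroid of △ECA]
   → F = (351/389, 2632/389)

D = (-1/5, -6/5)
F = (351/389, 2632/389)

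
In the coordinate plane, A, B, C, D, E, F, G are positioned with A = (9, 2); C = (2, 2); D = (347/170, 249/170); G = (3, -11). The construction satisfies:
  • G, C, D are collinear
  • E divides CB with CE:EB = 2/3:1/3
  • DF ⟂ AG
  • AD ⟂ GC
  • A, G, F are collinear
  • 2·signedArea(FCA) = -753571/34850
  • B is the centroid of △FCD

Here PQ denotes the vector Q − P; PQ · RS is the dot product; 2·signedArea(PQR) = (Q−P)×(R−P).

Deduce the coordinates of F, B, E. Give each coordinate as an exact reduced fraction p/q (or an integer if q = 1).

1. F_x = 131982/17425  [A, G, F are collinear ∩ DF ⟂ AG]
2. F_y = -37953/34850  [A, G, F are collinear ∩ DF ⟂ AG]
   → F = (131982/17425, -37953/34850)
3. B_x = 134933/34850  [B is the centroid of △FCD]
4. B_y = 41396/52275  [B is the centroid of △FCD]
   → B = (134933/34850, 41396/52275)
5. E_x = 169783/52275  [E divides CB with CE:EB = 2/3:1/3]
6. E_y = 187342/156825  [E divides CB with CE:EB = 2/3:1/3]
   → E = (169783/52275, 187342/156825)

B = (134933/34850, 41396/52275)
E = (169783/52275, 187342/156825)
F = (131982/17425, -37953/34850)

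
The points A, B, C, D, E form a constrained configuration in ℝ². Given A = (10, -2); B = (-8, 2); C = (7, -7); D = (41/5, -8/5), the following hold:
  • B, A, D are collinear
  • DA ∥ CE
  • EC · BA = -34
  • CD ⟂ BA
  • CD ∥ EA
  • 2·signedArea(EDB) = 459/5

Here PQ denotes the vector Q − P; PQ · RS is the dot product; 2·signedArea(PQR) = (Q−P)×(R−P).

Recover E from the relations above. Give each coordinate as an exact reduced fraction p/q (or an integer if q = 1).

E = (44/5, -37/5)

1. E_x = 44/5  [CD ∥ EA ∩ DA ∥ CE]
2. E_y = -37/5  [CD ∥ EA ∩ DA ∥ CE]
   → E = (44/5, -37/5)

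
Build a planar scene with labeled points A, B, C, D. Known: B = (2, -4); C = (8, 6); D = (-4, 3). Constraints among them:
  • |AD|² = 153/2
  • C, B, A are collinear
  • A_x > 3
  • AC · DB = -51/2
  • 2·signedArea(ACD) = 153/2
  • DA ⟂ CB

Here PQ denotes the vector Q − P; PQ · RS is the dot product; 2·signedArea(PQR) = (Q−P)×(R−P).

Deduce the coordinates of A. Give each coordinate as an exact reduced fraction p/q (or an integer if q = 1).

1. A_x = 7/2  [C, B, A are collinear ∩ DA ⟂ CB]
2. A_y = -3/2  [C, B, A are collinear ∩ DA ⟂ CB]
   → A = (7/2, -3/2)

A = (7/2, -3/2)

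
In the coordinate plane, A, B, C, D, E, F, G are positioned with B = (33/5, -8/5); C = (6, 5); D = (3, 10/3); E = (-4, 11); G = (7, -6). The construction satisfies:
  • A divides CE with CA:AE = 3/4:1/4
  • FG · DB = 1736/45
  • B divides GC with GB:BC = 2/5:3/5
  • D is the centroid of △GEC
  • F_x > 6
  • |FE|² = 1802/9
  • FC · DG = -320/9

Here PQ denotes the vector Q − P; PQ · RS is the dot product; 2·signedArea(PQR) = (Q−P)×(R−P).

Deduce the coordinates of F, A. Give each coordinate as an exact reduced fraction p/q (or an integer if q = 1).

1. F_x = 19/3  [FG · DB = 1736/45 ∩ FC · DG = -320/9]
2. F_y = 4/3  [FG · DB = 1736/45 ∩ FC · DG = -320/9]
   → F = (19/3, 4/3)
3. A_x = -3/2  [A divides CE with CA:AE = 3/4:1/4]
4. A_y = 19/2  [A divides CE with CA:AE = 3/4:1/4]
   → A = (-3/2, 19/2)

A = (-3/2, 19/2)
F = (19/3, 4/3)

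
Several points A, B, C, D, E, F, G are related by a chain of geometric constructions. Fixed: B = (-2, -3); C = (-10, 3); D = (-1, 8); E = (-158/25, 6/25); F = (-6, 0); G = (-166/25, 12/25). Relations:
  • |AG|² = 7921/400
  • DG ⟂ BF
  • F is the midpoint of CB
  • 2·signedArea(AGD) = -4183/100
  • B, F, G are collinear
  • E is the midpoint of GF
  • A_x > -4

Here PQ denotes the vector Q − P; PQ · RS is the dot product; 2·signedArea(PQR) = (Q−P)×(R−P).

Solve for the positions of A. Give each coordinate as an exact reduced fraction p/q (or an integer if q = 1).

A = (-77/25, -219/100)

1. A_x = -77/25  [line -188/25·x + 141/25·y + -1081/100 = 0 ∩ |AG|² = 7921/400]
2. A_y = -219/100  [line -188/25·x + 141/25·y + -1081/100 = 0 ∩ |AG|² = 7921/400]
   → A = (-77/25, -219/100)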